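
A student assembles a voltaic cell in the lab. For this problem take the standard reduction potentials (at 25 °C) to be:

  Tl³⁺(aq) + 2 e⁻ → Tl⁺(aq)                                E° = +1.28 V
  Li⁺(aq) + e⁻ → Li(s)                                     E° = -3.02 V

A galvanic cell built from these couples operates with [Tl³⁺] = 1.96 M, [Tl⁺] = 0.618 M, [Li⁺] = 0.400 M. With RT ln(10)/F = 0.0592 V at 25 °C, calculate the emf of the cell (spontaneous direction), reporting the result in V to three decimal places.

Tl³⁺/Tl⁺ is the cathode (higher E°), Li⁺/Li the anode: E°cell = +1.28 − (-3.02) = +4.30 V, n = 2.
Overall: Tl³⁺(aq) + 2 Li(s) → Tl⁺(aq) + 2 Li⁺(aq)
Q = [Tl⁺]·[Li⁺]^2 / ([Tl³⁺]); log Q = -1.297.
E = E° − (0.0592/n) log Q = +4.30 − (0.0592/2)(-1.297) = +4.338 V.

+4.338 V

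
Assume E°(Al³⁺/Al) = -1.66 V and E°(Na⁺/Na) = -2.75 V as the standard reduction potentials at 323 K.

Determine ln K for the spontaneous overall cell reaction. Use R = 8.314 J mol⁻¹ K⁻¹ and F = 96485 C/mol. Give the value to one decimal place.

Cathode: Al³⁺/Al; anode: Na⁺/Na. E°cell = (-1.66) − (-2.75) = +1.09 V, with n = 3.
ΔG° = −nFE° = −RT ln K, so ln K = nFE°/(RT) = (3)(96485)(+1.09) / ((8.314)(323)) = 117.488.

117.5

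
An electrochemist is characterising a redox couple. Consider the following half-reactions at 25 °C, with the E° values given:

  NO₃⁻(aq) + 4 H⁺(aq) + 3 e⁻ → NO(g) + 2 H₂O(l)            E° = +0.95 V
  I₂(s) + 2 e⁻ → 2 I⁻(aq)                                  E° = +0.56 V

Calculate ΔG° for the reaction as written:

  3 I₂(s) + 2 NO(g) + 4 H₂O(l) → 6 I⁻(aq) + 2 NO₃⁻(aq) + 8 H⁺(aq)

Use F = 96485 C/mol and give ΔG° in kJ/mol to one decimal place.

+225.8 kJ/mol

As written, I₂/I⁻ is reduced (cathode) and NO₃⁻/NO is oxidised (anode), so E°cell = (+0.56) − (+0.95) = -0.39 V.
Balancing electrons gives n = 6.
ΔG° = −nFE° = −(6)(96485)(-0.39) = 225,775 J = +225.8 kJ/mol.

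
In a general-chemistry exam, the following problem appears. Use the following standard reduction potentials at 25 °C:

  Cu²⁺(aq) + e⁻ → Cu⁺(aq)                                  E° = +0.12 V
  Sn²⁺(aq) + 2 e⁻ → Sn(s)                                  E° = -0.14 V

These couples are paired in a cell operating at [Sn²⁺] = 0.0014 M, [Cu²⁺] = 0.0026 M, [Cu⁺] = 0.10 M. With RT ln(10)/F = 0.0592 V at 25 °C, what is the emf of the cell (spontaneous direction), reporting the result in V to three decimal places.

Cu²⁺/Cu⁺ is the cathode (higher E°), Sn²⁺/Sn the anode: E°cell = +0.12 − (-0.14) = +0.26 V, n = 2.
Overall: 2 Cu²⁺(aq) + Sn(s) → 2 Cu⁺(aq) + Sn²⁺(aq)
Q = [Cu⁺]^2·[Sn²⁺] / ([Cu²⁺]^2); log Q = 0.316.
E = E° − (0.0592/n) log Q = +0.26 − (0.0592/2)(0.316) = +0.251 V.

+0.251 V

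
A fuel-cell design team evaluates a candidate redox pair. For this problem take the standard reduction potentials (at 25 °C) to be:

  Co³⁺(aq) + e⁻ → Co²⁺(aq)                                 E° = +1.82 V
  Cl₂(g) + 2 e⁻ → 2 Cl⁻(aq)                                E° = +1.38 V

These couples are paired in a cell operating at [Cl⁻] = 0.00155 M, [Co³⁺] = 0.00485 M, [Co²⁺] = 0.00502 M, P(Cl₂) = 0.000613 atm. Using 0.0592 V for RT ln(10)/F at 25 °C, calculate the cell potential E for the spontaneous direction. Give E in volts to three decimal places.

+0.368 V

Co³⁺/Co²⁺ is the cathode (higher E°), Cl₂/Cl⁻ the anode: E°cell = +1.82 − (+1.38) = +0.44 V, n = 2.
Overall: 2 Co³⁺(aq) + 2 Cl⁻(aq) → 2 Co²⁺(aq) + Cl₂(g)
Q = [Co²⁺]^2·P(Cl₂) / ([Co³⁺]^2·[Cl⁻]^2); log Q = 2.437.
E = E° − (0.0592/n) log Q = +0.44 − (0.0592/2)(2.437) = +0.368 V.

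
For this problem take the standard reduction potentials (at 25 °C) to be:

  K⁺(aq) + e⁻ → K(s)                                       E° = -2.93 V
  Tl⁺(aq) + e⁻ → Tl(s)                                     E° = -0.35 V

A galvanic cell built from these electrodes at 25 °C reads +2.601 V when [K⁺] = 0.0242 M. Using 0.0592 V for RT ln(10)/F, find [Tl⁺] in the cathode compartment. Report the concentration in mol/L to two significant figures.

Tl⁺/Tl is the cathode, K⁺/K the anode: E°cell = +2.58 V, n = 1.
Overall reaction: Tl⁺(aq) + K(s) → Tl(s) + K⁺(aq); Q = [K⁺]^1/[Tl⁺]^1.
From E = E° − (0.0592/n) log Q: log Q = (E° − E)·n/0.0592 = (+2.58 − (+2.601))·1/0.0592 = -0.3547.
So 1·log[Tl⁺] = 1·log(0.0242) − log Q = -1.6162 − (-0.3547) = -1.2615; [Tl⁺] = 10^(-1.2615) ≈ 0.055 M.

0.055 M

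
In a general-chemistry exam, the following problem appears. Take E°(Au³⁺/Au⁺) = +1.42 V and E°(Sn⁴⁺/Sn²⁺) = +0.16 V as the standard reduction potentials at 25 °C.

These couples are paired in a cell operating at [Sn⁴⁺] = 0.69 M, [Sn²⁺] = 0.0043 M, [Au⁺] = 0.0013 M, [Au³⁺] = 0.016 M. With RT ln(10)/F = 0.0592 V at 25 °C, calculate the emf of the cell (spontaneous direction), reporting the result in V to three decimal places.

+1.227 V

Au³⁺/Au⁺ is the cathode (higher E°), Sn⁴⁺/Sn²⁺ the anode: E°cell = +1.42 − (+0.16) = +1.26 V, n = 2.
Overall: Au³⁺(aq) + Sn²⁺(aq) → Au⁺(aq) + Sn⁴⁺(aq)
Q = [Au⁺]·[Sn⁴⁺] / ([Au³⁺]·[Sn²⁺]); log Q = 1.115.
E = E° − (0.0592/n) log Q = +1.26 − (0.0592/2)(1.115) = +1.227 V.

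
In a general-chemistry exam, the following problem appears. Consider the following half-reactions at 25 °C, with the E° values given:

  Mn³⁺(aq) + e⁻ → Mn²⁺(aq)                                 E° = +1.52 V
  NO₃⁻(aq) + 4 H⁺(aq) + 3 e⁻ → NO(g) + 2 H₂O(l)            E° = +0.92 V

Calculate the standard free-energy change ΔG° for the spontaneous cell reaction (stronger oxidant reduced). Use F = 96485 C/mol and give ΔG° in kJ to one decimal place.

-173.7 kJ

Mn³⁺/Mn²⁺ (E° = +1.52 V) is the cathode; NO₃⁻/NO (E° = +0.92 V) is the anode, so E°cell = +0.60 V.
Balancing electrons gives n = 3 (lcm of 1 and 3).
ΔG° = −nFE° = −(3)(96485)(+0.60) = -173,673 J = -173.7 kJ.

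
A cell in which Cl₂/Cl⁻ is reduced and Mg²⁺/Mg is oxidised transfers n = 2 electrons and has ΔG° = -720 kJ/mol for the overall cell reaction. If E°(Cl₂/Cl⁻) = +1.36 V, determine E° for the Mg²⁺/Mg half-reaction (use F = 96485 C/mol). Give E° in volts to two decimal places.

-2.37 V

E°cell = −ΔG°/(nF) = −(-720×10³)/((2)(96485)) = +3.731 V.
Since Cl₂/Cl⁻ is the cathode and Mg²⁺/Mg the anode, E°cell = E°(Cl₂/Cl⁻) − E°(Mg²⁺/Mg).
So E°(Mg²⁺/Mg) = E°(Cl₂/Cl⁻) − E°cell = (+1.36) − (+3.731) = -2.37 V.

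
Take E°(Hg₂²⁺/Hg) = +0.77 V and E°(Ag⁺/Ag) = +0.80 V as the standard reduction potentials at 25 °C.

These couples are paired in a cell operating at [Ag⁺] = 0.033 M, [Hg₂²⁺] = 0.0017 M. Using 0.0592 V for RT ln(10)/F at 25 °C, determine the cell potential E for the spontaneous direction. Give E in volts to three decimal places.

Ag⁺/Ag is the cathode (higher E°), Hg₂²⁺/Hg the anode: E°cell = +0.80 − (+0.77) = +0.03 V, n = 2.
Overall: 2 Ag⁺(aq) + 2 Hg(l) → 2 Ag(s) + Hg₂²⁺(aq)
Q = [Hg₂²⁺] / ([Ag⁺]^2); log Q = 0.193.
E = E° − (0.0592/n) log Q = +0.03 − (0.0592/2)(0.193) = +0.024 V.

+0.024 V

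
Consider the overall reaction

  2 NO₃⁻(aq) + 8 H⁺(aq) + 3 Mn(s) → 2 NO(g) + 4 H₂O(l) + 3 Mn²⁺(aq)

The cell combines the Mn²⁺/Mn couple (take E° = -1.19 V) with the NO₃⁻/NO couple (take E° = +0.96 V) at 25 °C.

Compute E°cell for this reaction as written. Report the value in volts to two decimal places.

The NO₃⁻/NO couple has the higher reduction potential, so it is the cathode; Mn²⁺/Mn is oxidised at the anode.
E°cell = E°(cathode) − E°(anode) = (+0.96) − (-1.19) = +2.15 V.
Since E°cell > 0, the reaction is spontaneous under standard conditions.

+2.15 V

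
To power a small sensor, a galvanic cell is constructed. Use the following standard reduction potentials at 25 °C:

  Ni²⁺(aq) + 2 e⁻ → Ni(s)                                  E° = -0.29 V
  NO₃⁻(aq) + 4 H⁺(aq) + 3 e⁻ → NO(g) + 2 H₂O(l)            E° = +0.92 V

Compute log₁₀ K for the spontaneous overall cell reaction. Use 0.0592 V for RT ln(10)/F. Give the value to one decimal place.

Cathode: NO₃⁻/NO; anode: Ni²⁺/Ni. E°cell = +1.21 V, n = 6.
log K = nE°cell / 0.0592 = (6)(+1.21) / 0.0592 = 122.6.

122.6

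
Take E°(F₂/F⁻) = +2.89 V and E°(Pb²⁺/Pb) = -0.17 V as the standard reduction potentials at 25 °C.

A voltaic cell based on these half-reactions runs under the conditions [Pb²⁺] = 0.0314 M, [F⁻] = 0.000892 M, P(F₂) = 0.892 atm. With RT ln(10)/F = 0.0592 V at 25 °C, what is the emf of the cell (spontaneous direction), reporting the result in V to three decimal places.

F₂/F⁻ is the cathode (higher E°), Pb²⁺/Pb the anode: E°cell = +2.89 − (-0.17) = +3.06 V, n = 2.
Overall: F₂(g) + Pb(s) → 2 F⁻(aq) + Pb²⁺(aq)
Q = [F⁻]^2·[Pb²⁺] / (P(F₂)); log Q = -7.553.
E = E° − (0.0592/n) log Q = +3.06 − (0.0592/2)(-7.553) = +3.284 V.

+3.284 V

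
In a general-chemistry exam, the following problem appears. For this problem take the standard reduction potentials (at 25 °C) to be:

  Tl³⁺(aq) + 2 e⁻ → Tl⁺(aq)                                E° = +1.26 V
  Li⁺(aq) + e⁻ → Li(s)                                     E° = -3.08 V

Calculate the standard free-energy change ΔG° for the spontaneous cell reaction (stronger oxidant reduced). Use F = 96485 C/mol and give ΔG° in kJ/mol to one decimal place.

-837.5 kJ/mol

Tl³⁺/Tl⁺ (E° = +1.26 V) is the cathode; Li⁺/Li (E° = -3.08 V) is the anode, so E°cell = +4.34 V.
Balancing electrons gives n = 2 (lcm of 2 and 1).
ΔG° = −nFE° = −(2)(96485)(+4.34) = -837,490 J = -837.5 kJ/mol.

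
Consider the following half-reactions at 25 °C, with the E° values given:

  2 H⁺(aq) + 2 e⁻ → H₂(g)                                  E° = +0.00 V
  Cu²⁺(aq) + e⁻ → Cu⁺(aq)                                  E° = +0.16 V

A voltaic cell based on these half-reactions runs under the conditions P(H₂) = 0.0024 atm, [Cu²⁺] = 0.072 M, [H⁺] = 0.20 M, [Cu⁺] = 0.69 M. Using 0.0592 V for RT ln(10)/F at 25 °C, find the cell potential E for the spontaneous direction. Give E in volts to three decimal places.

+0.066 V

Cu²⁺/Cu⁺ is the cathode (higher E°), H⁺/H₂ the anode: E°cell = +0.16 − (+0.00) = +0.16 V, n = 2.
Overall: 2 Cu²⁺(aq) + H₂(g) → 2 Cu⁺(aq) + 2 H⁺(aq)
Q = [Cu⁺]^2·[H⁺]^2 / ([Cu²⁺]^2·P(H₂)); log Q = 3.185.
E = E° − (0.0592/n) log Q = +0.16 − (0.0592/2)(3.185) = +0.066 V.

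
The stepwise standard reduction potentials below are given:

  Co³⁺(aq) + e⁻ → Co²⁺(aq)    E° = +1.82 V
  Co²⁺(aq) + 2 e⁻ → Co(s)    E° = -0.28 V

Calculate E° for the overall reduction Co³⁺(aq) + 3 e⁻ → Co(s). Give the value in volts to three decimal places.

Adding the free-energy changes (−nFE°) of the two steps gives −n₃FE°₃ = −n₁FE°₁ − n₂FE°₂.
E°₃ = (1×+1.82 + 2×-0.28) / 3 = (+1.260) / 3 = +0.420 V.
E° values themselves are not directly additive — weighting by electron count is essential.

+0.420 V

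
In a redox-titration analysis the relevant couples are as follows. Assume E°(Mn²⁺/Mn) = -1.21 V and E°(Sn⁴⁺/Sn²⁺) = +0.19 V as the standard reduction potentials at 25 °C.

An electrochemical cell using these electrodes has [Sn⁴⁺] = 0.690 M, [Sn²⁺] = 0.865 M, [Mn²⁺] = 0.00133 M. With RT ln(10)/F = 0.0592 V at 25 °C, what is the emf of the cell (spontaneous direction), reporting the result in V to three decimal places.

+1.482 V

Sn⁴⁺/Sn²⁺ is the cathode (higher E°), Mn²⁺/Mn the anode: E°cell = +0.19 − (-1.21) = +1.40 V, n = 2.
Overall: Sn⁴⁺(aq) + Mn(s) → Sn²⁺(aq) + Mn²⁺(aq)
Q = [Sn²⁺]·[Mn²⁺] / ([Sn⁴⁺]); log Q = -2.778.
E = E° − (0.0592/n) log Q = +1.40 − (0.0592/2)(-2.778) = +1.482 V.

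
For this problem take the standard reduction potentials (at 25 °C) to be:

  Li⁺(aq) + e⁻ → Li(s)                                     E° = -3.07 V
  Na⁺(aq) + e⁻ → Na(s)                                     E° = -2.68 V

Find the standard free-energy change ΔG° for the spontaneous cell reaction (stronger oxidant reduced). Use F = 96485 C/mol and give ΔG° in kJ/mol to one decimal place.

-37.6 kJ/mol

Na⁺/Na (E° = -2.68 V) is the cathode; Li⁺/Li (E° = -3.07 V) is the anode, so E°cell = +0.39 V.
Balancing electrons gives n = 1 (lcm of 1 and 1).
ΔG° = −nFE° = −(1)(96485)(+0.39) = -37,629 J = -37.6 kJ/mol.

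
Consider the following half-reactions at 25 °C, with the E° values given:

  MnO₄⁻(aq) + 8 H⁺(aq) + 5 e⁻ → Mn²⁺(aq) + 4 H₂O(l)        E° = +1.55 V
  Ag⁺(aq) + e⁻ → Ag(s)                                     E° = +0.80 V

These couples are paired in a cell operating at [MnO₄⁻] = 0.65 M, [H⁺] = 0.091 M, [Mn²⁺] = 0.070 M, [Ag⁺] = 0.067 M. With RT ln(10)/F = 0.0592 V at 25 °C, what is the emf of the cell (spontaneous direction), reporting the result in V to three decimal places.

MnO₄⁻/Mn²⁺ is the cathode (higher E°), Ag⁺/Ag the anode: E°cell = +1.55 − (+0.80) = +0.75 V, n = 5.
Overall: MnO₄⁻(aq) + 8 H⁺(aq) + 5 Ag(s) → Mn²⁺(aq) + 4 H₂O(l) + 5 Ag⁺(aq)
Q = [Mn²⁺]·[Ag⁺]^5 / ([MnO₄⁻]·[H⁺]^8); log Q = 1.490.
E = E° − (0.0592/n) log Q = +0.75 − (0.0592/5)(1.490) = +0.732 V.

+0.732 V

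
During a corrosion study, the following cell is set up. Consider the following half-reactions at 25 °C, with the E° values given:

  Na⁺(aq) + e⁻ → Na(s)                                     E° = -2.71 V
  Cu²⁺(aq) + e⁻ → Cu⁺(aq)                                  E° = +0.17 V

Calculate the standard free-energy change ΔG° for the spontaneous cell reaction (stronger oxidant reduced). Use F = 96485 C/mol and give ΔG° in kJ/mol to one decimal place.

Cu²⁺/Cu⁺ (E° = +0.17 V) is the cathode; Na⁺/Na (E° = -2.71 V) is the anode, so E°cell = +2.88 V.
Balancing electrons gives n = 1 (lcm of 1 and 1).
ΔG° = −nFE° = −(1)(96485)(+2.88) = -277,877 J = -277.9 kJ/mol.

-277.9 kJ/mol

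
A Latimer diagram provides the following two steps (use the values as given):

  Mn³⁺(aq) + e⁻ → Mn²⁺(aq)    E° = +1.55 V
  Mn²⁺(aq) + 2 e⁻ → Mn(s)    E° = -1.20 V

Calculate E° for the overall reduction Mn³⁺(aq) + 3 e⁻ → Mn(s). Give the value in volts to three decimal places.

Standard free energies of sequential steps add: ΔG°₃ = ΔG°₁ + ΔG°₂, so n₃E°₃ = n₁E°₁ + n₂E°₂.
E°₃ = (1×+1.55 + 2×-1.20) / 3 = (-0.850) / 3 = -0.283 V.

-0.283 V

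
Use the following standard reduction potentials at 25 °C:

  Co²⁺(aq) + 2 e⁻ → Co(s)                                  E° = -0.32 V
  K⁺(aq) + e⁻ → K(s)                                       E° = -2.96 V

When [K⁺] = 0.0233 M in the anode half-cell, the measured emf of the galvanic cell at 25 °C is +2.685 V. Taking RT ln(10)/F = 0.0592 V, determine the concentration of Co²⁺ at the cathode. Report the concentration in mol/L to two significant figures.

0.018 M

Co²⁺/Co is the cathode, K⁺/K the anode: E°cell = +2.64 V, n = 2.
Overall reaction: Co²⁺(aq) + 2 K(s) → Co(s) + 2 K⁺(aq); Q = [K⁺]^2/[Co²⁺]^1.
From E = E° − (0.0592/n) log Q: log Q = (E° − E)·n/0.0592 = (+2.64 − (+2.685))·2/0.0592 = -1.5203.
So 1·log[Co²⁺] = 2·log(0.0233) − log Q = -3.2653 − (-1.5203) = -1.7450; [Co²⁺] = 10^(-1.7450) ≈ 0.018 M.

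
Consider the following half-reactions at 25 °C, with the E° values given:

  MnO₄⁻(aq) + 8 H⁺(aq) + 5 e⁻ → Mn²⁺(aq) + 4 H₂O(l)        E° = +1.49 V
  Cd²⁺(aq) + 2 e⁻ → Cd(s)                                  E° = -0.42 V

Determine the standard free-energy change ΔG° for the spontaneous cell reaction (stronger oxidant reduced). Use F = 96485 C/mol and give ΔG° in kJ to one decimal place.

MnO₄⁻/Mn²⁺ (E° = +1.49 V) is the cathode; Cd²⁺/Cd (E° = -0.42 V) is the anode, so E°cell = +1.91 V.
Balancing electrons gives n = 10 (lcm of 5 and 2).
ΔG° = −nFE° = −(10)(96485)(+1.91) = -1,842,864 J = -1842.9 kJ.

-1842.9 kJ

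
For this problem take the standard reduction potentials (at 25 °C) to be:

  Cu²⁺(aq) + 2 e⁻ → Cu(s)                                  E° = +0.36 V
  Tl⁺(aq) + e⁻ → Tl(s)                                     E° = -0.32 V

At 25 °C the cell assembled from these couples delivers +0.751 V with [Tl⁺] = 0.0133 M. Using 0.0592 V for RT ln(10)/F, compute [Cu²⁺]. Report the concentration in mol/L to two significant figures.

0.044 M

Cu²⁺/Cu is the cathode, Tl⁺/Tl the anode: E°cell = +0.68 V, n = 2.
Overall reaction: Cu²⁺(aq) + 2 Tl(s) → Cu(s) + 2 Tl⁺(aq); Q = [Tl⁺]^2/[Cu²⁺]^1.
From E = E° − (0.0592/n) log Q: log Q = (E° − E)·n/0.0592 = (+0.68 − (+0.751))·2/0.0592 = -2.3986.
So 1·log[Cu²⁺] = 2·log(0.0133) − log Q = -3.7523 − (-2.3986) = -1.3537; [Cu²⁺] = 10^(-1.3537) ≈ 0.044 M.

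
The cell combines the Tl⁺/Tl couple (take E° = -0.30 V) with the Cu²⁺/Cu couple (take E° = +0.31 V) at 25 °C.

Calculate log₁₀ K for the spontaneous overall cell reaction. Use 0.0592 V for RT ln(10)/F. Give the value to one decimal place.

20.6

Cathode: Cu²⁺/Cu; anode: Tl⁺/Tl. E°cell = +0.61 V, n = 2.
log K = nE°cell / 0.0592 = (2)(+0.61) / 0.0592 = 20.6.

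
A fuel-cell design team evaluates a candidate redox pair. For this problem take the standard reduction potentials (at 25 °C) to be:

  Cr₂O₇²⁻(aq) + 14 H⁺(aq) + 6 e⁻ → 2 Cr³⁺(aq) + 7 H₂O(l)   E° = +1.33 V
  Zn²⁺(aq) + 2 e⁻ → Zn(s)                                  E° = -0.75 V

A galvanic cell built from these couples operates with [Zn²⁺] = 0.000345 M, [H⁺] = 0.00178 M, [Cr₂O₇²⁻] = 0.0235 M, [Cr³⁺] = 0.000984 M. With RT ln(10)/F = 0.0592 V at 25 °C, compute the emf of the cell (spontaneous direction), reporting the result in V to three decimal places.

Cr₂O₇²⁻/Cr³⁺ is the cathode (higher E°), Zn²⁺/Zn the anode: E°cell = +1.33 − (-0.75) = +2.08 V, n = 6.
Overall: Cr₂O₇²⁻(aq) + 14 H⁺(aq) + 3 Zn(s) → 2 Cr³⁺(aq) + 7 H₂O(l) + 3 Zn²⁺(aq)
Q = [Cr³⁺]^2·[Zn²⁺]^3 / ([Cr₂O₇²⁻]·[H⁺]^14); log Q = 23.722.
E = E° − (0.0592/n) log Q = +2.08 − (0.0592/6)(23.722) = +1.846 V.

+1.846 V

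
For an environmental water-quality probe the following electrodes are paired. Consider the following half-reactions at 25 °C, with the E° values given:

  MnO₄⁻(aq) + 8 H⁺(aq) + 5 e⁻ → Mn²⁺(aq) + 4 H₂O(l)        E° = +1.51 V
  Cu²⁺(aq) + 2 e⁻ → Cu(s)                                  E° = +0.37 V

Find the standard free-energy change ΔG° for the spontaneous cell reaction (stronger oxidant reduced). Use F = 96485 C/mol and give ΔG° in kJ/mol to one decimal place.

-1099.9 kJ/mol

MnO₄⁻/Mn²⁺ (E° = +1.51 V) is the cathode; Cu²⁺/Cu (E° = +0.37 V) is the anode, so E°cell = +1.14 V.
Balancing electrons gives n = 10 (lcm of 5 and 2).
ΔG° = −nFE° = −(10)(96485)(+1.14) = -1,099,929 J = -1099.9 kJ/mol.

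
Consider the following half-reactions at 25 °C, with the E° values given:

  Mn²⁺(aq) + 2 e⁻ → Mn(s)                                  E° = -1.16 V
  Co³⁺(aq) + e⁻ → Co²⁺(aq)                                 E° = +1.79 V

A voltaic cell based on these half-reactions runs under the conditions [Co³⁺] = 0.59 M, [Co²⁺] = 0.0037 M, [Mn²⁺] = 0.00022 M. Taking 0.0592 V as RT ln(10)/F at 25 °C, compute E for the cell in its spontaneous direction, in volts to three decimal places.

Co³⁺/Co²⁺ is the cathode (higher E°), Mn²⁺/Mn the anode: E°cell = +1.79 − (-1.16) = +2.95 V, n = 2.
Overall: 2 Co³⁺(aq) + Mn(s) → 2 Co²⁺(aq) + Mn²⁺(aq)
Q = [Co²⁺]^2·[Mn²⁺] / ([Co³⁺]^2); log Q = -8.063.
E = E° − (0.0592/n) log Q = +2.95 − (0.0592/2)(-8.063) = +3.189 V.

+3.189 V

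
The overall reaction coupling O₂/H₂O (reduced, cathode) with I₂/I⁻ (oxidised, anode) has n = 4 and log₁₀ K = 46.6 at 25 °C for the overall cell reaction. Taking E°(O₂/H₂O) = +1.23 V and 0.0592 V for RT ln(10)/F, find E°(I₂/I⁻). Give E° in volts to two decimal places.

+0.54 V

E°cell = (0.0592/n)·log K = (0.0592/4)(46.6) = +0.690 V.
Since O₂/H₂O is the cathode and I₂/I⁻ the anode, E°cell = E°(O₂/H₂O) − E°(I₂/I⁻).
So E°(I₂/I⁻) = E°(O₂/H₂O) − E°cell = (+1.23) − (+0.690) = +0.54 V.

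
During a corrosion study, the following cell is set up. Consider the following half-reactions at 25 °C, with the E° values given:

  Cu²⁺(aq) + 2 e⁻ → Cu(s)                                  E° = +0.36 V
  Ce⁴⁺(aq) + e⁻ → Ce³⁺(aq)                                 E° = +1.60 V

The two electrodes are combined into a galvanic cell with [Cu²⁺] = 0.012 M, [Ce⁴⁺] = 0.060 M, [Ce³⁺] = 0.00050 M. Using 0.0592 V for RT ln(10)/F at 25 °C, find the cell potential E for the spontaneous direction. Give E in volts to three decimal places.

Ce⁴⁺/Ce³⁺ is the cathode (higher E°), Cu²⁺/Cu the anode: E°cell = +1.60 − (+0.36) = +1.24 V, n = 2.
Overall: 2 Ce⁴⁺(aq) + Cu(s) → 2 Ce³⁺(aq) + Cu²⁺(aq)
Q = [Ce³⁺]^2·[Cu²⁺] / ([Ce⁴⁺]^2); log Q = -6.079.
E = E° − (0.0592/n) log Q = +1.24 − (0.0592/2)(-6.079) = +1.420 V.

+1.420 V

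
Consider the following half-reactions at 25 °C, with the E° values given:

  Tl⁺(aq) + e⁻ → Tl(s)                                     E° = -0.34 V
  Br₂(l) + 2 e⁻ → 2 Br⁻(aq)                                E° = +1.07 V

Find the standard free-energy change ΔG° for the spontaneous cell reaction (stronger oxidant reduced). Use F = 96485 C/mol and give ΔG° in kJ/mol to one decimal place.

-272.1 kJ/mol

Br₂/Br⁻ (E° = +1.07 V) is the cathode; Tl⁺/Tl (E° = -0.34 V) is the anode, so E°cell = +1.41 V.
Balancing electrons gives n = 2 (lcm of 2 and 1).
ΔG° = −nFE° = −(2)(96485)(+1.41) = -272,088 J = -272.1 kJ/mol.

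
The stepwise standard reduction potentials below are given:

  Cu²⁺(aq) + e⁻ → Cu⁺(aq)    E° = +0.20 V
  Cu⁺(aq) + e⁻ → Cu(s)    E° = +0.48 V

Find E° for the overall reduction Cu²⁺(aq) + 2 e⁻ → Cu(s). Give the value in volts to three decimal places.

+0.340 V

Since ΔG° = −nFE° is additive over sequential reductions, n₃E°₃ = n₁E°₁ + n₂E°₂.
E°₃ = (1×+0.20 + 1×+0.48) / 2 = (+0.680) / 2 = +0.340 V.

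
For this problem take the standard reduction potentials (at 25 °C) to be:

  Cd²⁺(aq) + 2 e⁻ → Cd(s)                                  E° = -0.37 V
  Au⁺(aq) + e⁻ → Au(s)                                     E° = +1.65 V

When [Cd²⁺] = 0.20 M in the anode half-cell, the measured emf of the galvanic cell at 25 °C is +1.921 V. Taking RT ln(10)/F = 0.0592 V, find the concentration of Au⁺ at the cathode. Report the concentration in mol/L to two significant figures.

0.0095 M

Au⁺/Au is the cathode, Cd²⁺/Cd the anode: E°cell = +2.02 V, n = 2.
Overall reaction: 2 Au⁺(aq) + Cd(s) → 2 Au(s) + Cd²⁺(aq); Q = [Cd²⁺]^1/[Au⁺]^2.
From E = E° − (0.0592/n) log Q: log Q = (E° − E)·n/0.0592 = (+2.02 − (+1.921))·2/0.0592 = 3.3446.
So 2·log[Au⁺] = 1·log(0.2) − log Q = -0.6990 − (3.3446) = -4.0436; log[Au⁺] = -4.0436 / 2 = -2.0218; [Au⁺] = 10^(-2.0218) ≈ 0.0095 M.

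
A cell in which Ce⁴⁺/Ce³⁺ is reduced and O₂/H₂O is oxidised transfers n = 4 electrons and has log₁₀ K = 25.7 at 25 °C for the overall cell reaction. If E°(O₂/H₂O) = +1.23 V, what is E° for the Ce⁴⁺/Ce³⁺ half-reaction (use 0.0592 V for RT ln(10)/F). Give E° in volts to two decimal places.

E°cell = (0.0592/n)·log K = (0.0592/4)(25.7) = +0.380 V.
Since Ce⁴⁺/Ce³⁺ is the cathode and O₂/H₂O the anode, E°cell = E°(Ce⁴⁺/Ce³⁺) − E°(O₂/H₂O).
So E°(Ce⁴⁺/Ce³⁺) = E°cell + E°(O₂/H₂O) = +0.380 + (+1.23) = +1.61 V.

+1.61 V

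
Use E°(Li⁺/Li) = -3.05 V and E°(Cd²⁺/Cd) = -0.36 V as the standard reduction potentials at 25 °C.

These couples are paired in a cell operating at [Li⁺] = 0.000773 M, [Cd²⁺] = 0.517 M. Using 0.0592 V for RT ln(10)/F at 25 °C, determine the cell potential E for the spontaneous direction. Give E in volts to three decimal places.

Cd²⁺/Cd is the cathode (higher E°), Li⁺/Li the anode: E°cell = -0.36 − (-3.05) = +2.69 V, n = 2.
Overall: Cd²⁺(aq) + 2 Li(s) → Cd(s) + 2 Li⁺(aq)
Q = [Li⁺]^2 / ([Cd²⁺]); log Q = -5.937.
E = E° − (0.0592/n) log Q = +2.69 − (0.0592/2)(-5.937) = +2.866 V.

+2.866 V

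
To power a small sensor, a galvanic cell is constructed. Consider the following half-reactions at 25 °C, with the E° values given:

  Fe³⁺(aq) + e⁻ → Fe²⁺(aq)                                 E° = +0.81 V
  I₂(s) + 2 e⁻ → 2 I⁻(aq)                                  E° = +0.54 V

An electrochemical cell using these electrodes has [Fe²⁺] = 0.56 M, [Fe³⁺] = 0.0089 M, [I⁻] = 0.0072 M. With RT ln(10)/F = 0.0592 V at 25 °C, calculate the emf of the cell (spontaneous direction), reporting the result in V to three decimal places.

+0.037 V

Fe³⁺/Fe²⁺ is the cathode (higher E°), I₂/I⁻ the anode: E°cell = +0.81 − (+0.54) = +0.27 V, n = 2.
Overall: 2 Fe³⁺(aq) + 2 I⁻(aq) → 2 Fe²⁺(aq) + I₂(s)
Q = [Fe²⁺]^2 / ([Fe³⁺]^2·[I⁻]^2); log Q = 7.883.
E = E° − (0.0592/n) log Q = +0.27 − (0.0592/2)(7.883) = +0.037 V.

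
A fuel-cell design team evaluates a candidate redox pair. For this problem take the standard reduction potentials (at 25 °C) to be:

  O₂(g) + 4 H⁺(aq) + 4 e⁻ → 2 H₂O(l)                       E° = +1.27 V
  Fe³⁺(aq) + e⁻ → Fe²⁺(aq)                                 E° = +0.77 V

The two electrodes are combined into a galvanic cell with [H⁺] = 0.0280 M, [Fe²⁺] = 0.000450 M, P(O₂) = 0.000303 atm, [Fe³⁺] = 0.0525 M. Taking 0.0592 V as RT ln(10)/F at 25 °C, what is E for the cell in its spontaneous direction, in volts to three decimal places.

O₂/H₂O is the cathode (higher E°), Fe³⁺/Fe²⁺ the anode: E°cell = +1.27 − (+0.77) = +0.50 V, n = 4.
Overall: O₂(g) + 4 H⁺(aq) + 4 Fe²⁺(aq) → 2 H₂O(l) + 4 Fe³⁺(aq)
Q = [Fe³⁺]^4 / (P(O₂)·[H⁺]^4·[Fe²⁺]^4); log Q = 17.998.
E = E° − (0.0592/n) log Q = +0.50 − (0.0592/4)(17.998) = +0.234 V.

+0.234 V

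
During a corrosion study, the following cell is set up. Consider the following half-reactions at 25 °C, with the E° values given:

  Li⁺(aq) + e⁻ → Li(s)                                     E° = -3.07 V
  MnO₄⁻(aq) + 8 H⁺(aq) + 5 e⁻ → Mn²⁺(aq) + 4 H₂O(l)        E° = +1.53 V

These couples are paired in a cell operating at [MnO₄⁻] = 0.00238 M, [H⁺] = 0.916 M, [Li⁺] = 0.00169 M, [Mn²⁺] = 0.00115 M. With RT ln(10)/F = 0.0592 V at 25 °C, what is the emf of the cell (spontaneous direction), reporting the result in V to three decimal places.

MnO₄⁻/Mn²⁺ is the cathode (higher E°), Li⁺/Li the anode: E°cell = +1.53 − (-3.07) = +4.60 V, n = 5.
Overall: MnO₄⁻(aq) + 8 H⁺(aq) + 5 Li(s) → Mn²⁺(aq) + 4 H₂O(l) + 5 Li⁺(aq)
Q = [Mn²⁺]·[Li⁺]^5 / ([MnO₄⁻]·[H⁺]^8); log Q = -13.872.
E = E° − (0.0592/n) log Q = +4.60 − (0.0592/5)(-13.872) = +4.764 V.

+4.764 V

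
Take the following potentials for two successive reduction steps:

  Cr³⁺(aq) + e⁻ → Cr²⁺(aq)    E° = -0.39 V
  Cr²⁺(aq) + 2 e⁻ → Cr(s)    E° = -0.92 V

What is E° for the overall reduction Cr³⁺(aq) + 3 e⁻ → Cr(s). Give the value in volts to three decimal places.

Since ΔG° = −nFE° is additive over sequential reductions, n₃E°₃ = n₁E°₁ + n₂E°₂.
E°₃ = (1×-0.39 + 2×-0.92) / 3 = (-2.230) / 3 = -0.743 V.

-0.743 V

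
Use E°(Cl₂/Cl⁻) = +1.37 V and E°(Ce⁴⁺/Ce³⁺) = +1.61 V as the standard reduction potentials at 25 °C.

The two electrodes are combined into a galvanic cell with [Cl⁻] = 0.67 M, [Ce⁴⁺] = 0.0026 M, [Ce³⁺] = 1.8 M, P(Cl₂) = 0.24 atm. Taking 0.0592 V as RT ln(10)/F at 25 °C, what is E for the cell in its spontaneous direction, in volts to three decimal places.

+0.080 V

Ce⁴⁺/Ce³⁺ is the cathode (higher E°), Cl₂/Cl⁻ the anode: E°cell = +1.61 − (+1.37) = +0.24 V, n = 2.
Overall: 2 Ce⁴⁺(aq) + 2 Cl⁻(aq) → 2 Ce³⁺(aq) + Cl₂(g)
Q = [Ce³⁺]^2·P(Cl₂) / ([Ce⁴⁺]^2·[Cl⁻]^2); log Q = 5.409.
E = E° − (0.0592/n) log Q = +0.24 − (0.0592/2)(5.409) = +0.080 V.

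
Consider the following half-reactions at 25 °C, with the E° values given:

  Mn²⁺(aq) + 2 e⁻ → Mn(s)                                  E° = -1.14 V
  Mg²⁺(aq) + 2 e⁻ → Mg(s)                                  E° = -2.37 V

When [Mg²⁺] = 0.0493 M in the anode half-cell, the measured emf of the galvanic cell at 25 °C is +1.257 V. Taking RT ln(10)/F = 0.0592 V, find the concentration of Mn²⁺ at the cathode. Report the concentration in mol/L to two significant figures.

Mn²⁺/Mn is the cathode, Mg²⁺/Mg the anode: E°cell = +1.23 V, n = 2.
Overall reaction: Mn²⁺(aq) + Mg(s) → Mn(s) + Mg²⁺(aq); Q = [Mg²⁺]^1/[Mn²⁺]^1.
From E = E° − (0.0592/n) log Q: log Q = (E° − E)·n/0.0592 = (+1.23 − (+1.257))·2/0.0592 = -0.9122.
So 1·log[Mn²⁺] = 1·log(0.0493) − log Q = -1.3072 − (-0.9122) = -0.3950; [Mn²⁺] = 10^(-0.3950) ≈ 0.40 M.

0.40 M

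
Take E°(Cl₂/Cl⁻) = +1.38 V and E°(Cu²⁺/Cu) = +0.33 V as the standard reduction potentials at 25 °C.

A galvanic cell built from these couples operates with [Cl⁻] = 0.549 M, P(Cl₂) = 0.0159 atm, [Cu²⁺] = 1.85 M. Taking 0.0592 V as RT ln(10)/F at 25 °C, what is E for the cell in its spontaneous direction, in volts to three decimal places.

Cl₂/Cl⁻ is the cathode (higher E°), Cu²⁺/Cu the anode: E°cell = +1.38 − (+0.33) = +1.05 V, n = 2.
Overall: Cl₂(g) + Cu(s) → 2 Cl⁻(aq) + Cu²⁺(aq)
Q = [Cl⁻]^2·[Cu²⁺] / (P(Cl₂)); log Q = 1.545.
E = E° − (0.0592/n) log Q = +1.05 − (0.0592/2)(1.545) = +1.004 V.

+1.004 V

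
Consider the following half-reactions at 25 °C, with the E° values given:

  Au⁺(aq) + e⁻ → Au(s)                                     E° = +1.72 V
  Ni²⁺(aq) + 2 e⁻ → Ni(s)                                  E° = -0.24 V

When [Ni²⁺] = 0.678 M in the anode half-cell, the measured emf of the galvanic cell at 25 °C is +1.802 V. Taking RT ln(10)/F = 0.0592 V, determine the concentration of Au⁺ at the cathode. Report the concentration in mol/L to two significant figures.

0.0018 M

Au⁺/Au is the cathode, Ni²⁺/Ni the anode: E°cell = +1.96 V, n = 2.
Overall reaction: 2 Au⁺(aq) + Ni(s) → 2 Au(s) + Ni²⁺(aq); Q = [Ni²⁺]^1/[Au⁺]^2.
From E = E° − (0.0592/n) log Q: log Q = (E° − E)·n/0.0592 = (+1.96 − (+1.802))·2/0.0592 = 5.3378.
So 2·log[Au⁺] = 1·log(0.678) − log Q = -0.1688 − (5.3378) = -5.5066; log[Au⁺] = -5.5066 / 2 = -2.7533; [Au⁺] = 10^(-2.7533) ≈ 0.0018 M.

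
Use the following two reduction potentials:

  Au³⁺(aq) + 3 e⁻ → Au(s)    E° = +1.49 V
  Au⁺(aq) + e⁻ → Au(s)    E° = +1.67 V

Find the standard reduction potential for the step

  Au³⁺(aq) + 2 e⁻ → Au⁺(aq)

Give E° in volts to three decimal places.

Sequential free energies add, so n₃E°₃ = n₁E°₁ + n₂E°₂.
With n₃ = 3, and the known step contributing 1×(+1.67) V, the unknown satisfies 2·E° = 3×(+1.49) − 1×(+1.67) = +2.800.
E° = +2.800 / 2 = +1.400 V.

+1.400 V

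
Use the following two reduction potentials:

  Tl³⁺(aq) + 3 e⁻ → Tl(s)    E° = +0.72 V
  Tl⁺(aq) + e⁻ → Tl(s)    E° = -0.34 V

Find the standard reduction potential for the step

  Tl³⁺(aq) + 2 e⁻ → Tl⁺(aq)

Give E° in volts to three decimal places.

Sequential free energies add, so n₃E°₃ = n₁E°₁ + n₂E°₂.
With n₃ = 3, and the known step contributing 1×(-0.34) V, the unknown satisfies 2·E° = 3×(+0.72) − 1×(-0.34) = +2.500.
E° = +2.500 / 2 = +1.250 V.

+1.250 V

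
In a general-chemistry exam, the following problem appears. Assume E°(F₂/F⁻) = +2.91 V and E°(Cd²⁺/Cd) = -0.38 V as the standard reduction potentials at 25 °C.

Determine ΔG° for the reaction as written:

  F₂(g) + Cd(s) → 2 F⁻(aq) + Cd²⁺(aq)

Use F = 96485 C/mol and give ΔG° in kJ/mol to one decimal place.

-634.9 kJ/mol

As written, F₂/F⁻ is reduced (cathode) and Cd²⁺/Cd is oxidised (anode), so E°cell = (+2.91) − (-0.38) = +3.29 V.
Balancing electrons gives n = 2.
ΔG° = −nFE° = −(2)(96485)(+3.29) = -634,871 J = -634.9 kJ/mol.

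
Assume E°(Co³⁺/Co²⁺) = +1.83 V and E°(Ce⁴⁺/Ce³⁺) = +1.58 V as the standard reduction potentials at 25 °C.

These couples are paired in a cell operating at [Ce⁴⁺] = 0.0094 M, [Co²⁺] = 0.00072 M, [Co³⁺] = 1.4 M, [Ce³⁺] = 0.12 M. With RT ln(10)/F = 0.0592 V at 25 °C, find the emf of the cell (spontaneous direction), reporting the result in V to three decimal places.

Co³⁺/Co²⁺ is the cathode (higher E°), Ce⁴⁺/Ce³⁺ the anode: E°cell = +1.83 − (+1.58) = +0.25 V, n = 1.
Overall: Co³⁺(aq) + Ce³⁺(aq) → Co²⁺(aq) + Ce⁴⁺(aq)
Q = [Co²⁺]·[Ce⁴⁺] / ([Co³⁺]·[Ce³⁺]); log Q = -4.395.
E = E° − (0.0592/n) log Q = +0.25 − (0.0592/1)(-4.395) = +0.510 V.

+0.510 V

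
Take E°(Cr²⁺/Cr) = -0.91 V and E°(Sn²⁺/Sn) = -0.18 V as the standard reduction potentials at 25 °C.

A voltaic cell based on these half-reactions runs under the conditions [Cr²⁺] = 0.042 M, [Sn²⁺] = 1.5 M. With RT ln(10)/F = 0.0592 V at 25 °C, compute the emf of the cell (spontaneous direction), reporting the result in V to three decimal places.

Sn²⁺/Sn is the cathode (higher E°), Cr²⁺/Cr the anode: E°cell = -0.18 − (-0.91) = +0.73 V, n = 2.
Overall: Sn²⁺(aq) + Cr(s) → Sn(s) + Cr²⁺(aq)
Q = [Cr²⁺] / ([Sn²⁺]); log Q = -1.553.
E = E° − (0.0592/n) log Q = +0.73 − (0.0592/2)(-1.553) = +0.776 V.

+0.776 V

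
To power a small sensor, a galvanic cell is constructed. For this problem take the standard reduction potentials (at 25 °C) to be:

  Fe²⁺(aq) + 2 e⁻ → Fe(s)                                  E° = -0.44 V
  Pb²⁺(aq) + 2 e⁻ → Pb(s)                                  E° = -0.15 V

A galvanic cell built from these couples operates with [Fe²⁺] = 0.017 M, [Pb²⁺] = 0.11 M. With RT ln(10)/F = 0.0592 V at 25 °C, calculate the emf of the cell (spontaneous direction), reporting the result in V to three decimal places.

Pb²⁺/Pb is the cathode (higher E°), Fe²⁺/Fe the anode: E°cell = -0.15 − (-0.44) = +0.29 V, n = 2.
Overall: Pb²⁺(aq) + Fe(s) → Pb(s) + Fe²⁺(aq)
Q = [Fe²⁺] / ([Pb²⁺]); log Q = -0.811.
E = E° − (0.0592/n) log Q = +0.29 − (0.0592/2)(-0.811) = +0.314 V.

+0.314 V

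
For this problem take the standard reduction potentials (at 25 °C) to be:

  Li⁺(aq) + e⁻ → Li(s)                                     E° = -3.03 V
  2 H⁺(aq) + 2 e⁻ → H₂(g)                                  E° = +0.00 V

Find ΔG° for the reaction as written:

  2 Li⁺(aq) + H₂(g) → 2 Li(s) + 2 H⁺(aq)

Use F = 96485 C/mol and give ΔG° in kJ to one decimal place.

As written, Li⁺/Li is reduced (cathode) and H⁺/H₂ is oxidised (anode), so E°cell = (-3.03) − (+0.00) = -3.03 V.
Balancing electrons gives n = 2.
ΔG° = −nFE° = −(2)(96485)(-3.03) = 584,699 J = +584.7 kJ.

+584.7 kJ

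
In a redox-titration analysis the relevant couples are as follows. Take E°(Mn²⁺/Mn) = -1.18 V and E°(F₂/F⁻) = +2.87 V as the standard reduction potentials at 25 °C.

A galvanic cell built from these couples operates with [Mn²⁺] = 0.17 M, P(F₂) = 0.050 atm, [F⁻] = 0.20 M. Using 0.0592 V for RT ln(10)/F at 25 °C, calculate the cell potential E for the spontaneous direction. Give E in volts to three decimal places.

F₂/F⁻ is the cathode (higher E°), Mn²⁺/Mn the anode: E°cell = +2.87 − (-1.18) = +4.05 V, n = 2.
Overall: F₂(g) + Mn(s) → 2 F⁻(aq) + Mn²⁺(aq)
Q = [F⁻]^2·[Mn²⁺] / (P(F₂)); log Q = -0.866.
E = E° − (0.0592/n) log Q = +4.05 − (0.0592/2)(-0.866) = +4.076 V.

+4.076 V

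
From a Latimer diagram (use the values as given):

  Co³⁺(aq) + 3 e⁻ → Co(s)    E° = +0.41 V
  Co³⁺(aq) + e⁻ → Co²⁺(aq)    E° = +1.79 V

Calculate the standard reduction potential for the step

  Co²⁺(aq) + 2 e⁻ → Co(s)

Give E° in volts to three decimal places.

-0.280 V

Sequential free energies add, so n₃E°₃ = n₁E°₁ + n₂E°₂.
With n₃ = 3, and the known step contributing 1×(+1.79) V, the unknown satisfies 2·E° = 3×(+0.41) − 1×(+1.79) = -0.560.
E° = -0.560 / 2 = -0.280 V.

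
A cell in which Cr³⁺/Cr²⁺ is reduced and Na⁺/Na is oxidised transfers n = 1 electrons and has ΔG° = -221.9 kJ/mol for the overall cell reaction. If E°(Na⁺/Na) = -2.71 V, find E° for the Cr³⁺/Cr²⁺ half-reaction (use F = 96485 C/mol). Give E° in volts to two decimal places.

-0.41 V

E°cell = −ΔG°/(nF) = −(-221.9×10³)/((1)(96485)) = +2.300 V.
Since Cr³⁺/Cr²⁺ is the cathode and Na⁺/Na the anode, E°cell = E°(Cr³⁺/Cr²⁺) − E°(Na⁺/Na).
So E°(Cr³⁺/Cr²⁺) = E°cell + E°(Na⁺/Na) = +2.300 + (-2.71) = -0.41 V.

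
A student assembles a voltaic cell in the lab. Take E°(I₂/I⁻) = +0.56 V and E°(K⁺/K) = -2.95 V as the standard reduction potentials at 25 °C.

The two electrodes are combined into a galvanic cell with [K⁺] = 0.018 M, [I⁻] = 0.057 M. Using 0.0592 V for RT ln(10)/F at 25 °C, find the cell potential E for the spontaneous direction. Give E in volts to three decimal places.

I₂/I⁻ is the cathode (higher E°), K⁺/K the anode: E°cell = +0.56 − (-2.95) = +3.51 V, n = 2.
Overall: I₂(s) + 2 K(s) → 2 I⁻(aq) + 2 K⁺(aq)
Q = [I⁻]^2·[K⁺]^2; log Q = -5.978.
E = E° − (0.0592/n) log Q = +3.51 − (0.0592/2)(-5.978) = +3.687 V.

+3.687 V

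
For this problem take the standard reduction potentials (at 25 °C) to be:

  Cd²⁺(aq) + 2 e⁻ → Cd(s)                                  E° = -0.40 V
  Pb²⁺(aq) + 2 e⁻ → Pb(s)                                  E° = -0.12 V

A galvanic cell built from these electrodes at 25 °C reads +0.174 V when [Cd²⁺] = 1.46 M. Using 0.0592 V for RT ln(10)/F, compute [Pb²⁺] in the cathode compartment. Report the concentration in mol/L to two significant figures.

Pb²⁺/Pb is the cathode, Cd²⁺/Cd the anode: E°cell = +0.28 V, n = 2.
Overall reaction: Pb²⁺(aq) + Cd(s) → Pb(s) + Cd²⁺(aq); Q = [Cd²⁺]^1/[Pb²⁺]^1.
From E = E° − (0.0592/n) log Q: log Q = (E° − E)·n/0.0592 = (+0.28 − (+0.174))·2/0.0592 = 3.5811.
So 1·log[Pb²⁺] = 1·log(1.46) − log Q = 0.1644 − (3.5811) = -3.4167; [Pb²⁺] = 10^(-3.4167) ≈ 0.00038 M.

0.00038 M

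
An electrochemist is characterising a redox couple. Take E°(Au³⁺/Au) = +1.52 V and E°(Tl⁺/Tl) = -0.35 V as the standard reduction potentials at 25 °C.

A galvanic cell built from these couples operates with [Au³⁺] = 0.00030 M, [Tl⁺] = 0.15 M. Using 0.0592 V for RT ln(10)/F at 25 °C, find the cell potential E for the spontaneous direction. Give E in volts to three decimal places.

+1.849 V

Au³⁺/Au is the cathode (higher E°), Tl⁺/Tl the anode: E°cell = +1.52 − (-0.35) = +1.87 V, n = 3.
Overall: Au³⁺(aq) + 3 Tl(s) → Au(s) + 3 Tl⁺(aq)
Q = [Tl⁺]^3 / ([Au³⁺]); log Q = 1.051.
E = E° − (0.0592/n) log Q = +1.87 − (0.0592/3)(1.051) = +1.849 V.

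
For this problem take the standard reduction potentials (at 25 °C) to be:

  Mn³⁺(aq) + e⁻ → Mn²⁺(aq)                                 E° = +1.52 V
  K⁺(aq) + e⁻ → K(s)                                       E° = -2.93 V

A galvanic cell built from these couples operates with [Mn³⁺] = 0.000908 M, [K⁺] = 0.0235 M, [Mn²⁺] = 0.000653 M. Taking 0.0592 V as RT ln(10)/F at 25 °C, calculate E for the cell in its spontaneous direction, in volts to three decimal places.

+4.555 V

Mn³⁺/Mn²⁺ is the cathode (higher E°), K⁺/K the anode: E°cell = +1.52 − (-2.93) = +4.45 V, n = 1.
Overall: Mn³⁺(aq) + K(s) → Mn²⁺(aq) + K⁺(aq)
Q = [Mn²⁺]·[K⁺] / ([Mn³⁺]); log Q = -1.772.
E = E° − (0.0592/n) log Q = +4.45 − (0.0592/1)(-1.772) = +4.555 V.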